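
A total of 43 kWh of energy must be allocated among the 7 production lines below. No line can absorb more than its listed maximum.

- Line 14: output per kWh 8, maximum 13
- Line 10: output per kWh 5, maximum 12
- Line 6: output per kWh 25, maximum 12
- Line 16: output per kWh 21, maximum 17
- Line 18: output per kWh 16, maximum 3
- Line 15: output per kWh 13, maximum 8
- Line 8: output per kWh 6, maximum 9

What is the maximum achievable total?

Rank by output per kWh: Line 6 25 > Line 16 21 > Line 18 16 > Line 15 13 > Line 14 8 > Line 8 6 > Line 10 5.
Line 6: +12 to 12 (cap) → 31 left.
Line 16: +17 to 17 (cap) → 14 left.
Line 18 takes 3 to reach its cap of 3 → 11 left.
Line 15: +8 to 8 (cap) → 3 left.
Line 14 has room for 13 but only 3 remain, so it gets 3.
Total = 8×3 + 25×12 + 21×17 + 16×3 + 13×8 = 833.

833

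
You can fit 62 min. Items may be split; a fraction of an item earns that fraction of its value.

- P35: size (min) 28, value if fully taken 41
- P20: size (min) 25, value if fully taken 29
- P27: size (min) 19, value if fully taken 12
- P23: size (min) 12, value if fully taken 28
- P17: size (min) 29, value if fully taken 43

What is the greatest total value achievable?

Sort by value density: P23 28/12≈2.33, P17 43/29≈1.48, P35 41/28≈1.46, P20 29/25≈1.16, P27 12/19≈0.632.
Take all of P23 (12 min, value 28) — 50 min left.
P17: take in full, 29 min for value 43 — 21 left.
Only 21 min remain; take 21/28 of P35 for value 41×21/28 = 30.75.
Total value = 101.75.

101.75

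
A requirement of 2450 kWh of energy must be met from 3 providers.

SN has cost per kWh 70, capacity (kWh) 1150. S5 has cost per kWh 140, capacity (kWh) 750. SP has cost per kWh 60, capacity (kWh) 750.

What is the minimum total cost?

Cheapest first:
SP at 60: take all 750 kWh — 1700 still needed.
SN at 70: take all 1150 kWh — 550 still needed.
S5 (140): take the remaining 550 — done.
Cost = 750×60 + 1150×70 + 550×140 = 202500.

202500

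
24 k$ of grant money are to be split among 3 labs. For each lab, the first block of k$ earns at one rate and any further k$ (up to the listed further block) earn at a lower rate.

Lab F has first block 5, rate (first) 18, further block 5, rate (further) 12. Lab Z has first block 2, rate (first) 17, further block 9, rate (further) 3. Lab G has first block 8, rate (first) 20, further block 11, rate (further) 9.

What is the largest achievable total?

380

Rank every tier by rate: Lab G/tier1 20 > Lab F/tier1 18 > Lab Z/tier1 17 > Lab F/tier2 12 > Lab G/tier2 9 > Lab Z/tier2 3.
Lab G/tier1 (20): +8 ; 16 left.
Lab F tier1 at 18: fill all 5 ; 11 left.
Lab Z tier1 at 17: fill all 2 ; 9 left.
Fill Lab F tier2 block (5 at 12) ; 4 left.
Lab G tier2 at 9: only 4 left, fill 4.
Total = 20×8 + 18×5 + 17×2 + 12×5 + 9×4 = 380.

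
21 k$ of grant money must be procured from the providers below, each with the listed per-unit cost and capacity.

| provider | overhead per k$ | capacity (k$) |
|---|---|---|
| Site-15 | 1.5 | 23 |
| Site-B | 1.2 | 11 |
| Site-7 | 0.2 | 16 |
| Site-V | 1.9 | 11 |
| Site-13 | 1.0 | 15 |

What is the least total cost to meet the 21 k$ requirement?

8.2

Cheapest first:
Site-7 (0.2): use full 16 ; 5 k$ to go.
Take 5 from Site-13 at 1.0 to finish.
Site-B, Site-15, Site-V: unused.
Cost = 16×0.2 + 5×1.0 = 8.2.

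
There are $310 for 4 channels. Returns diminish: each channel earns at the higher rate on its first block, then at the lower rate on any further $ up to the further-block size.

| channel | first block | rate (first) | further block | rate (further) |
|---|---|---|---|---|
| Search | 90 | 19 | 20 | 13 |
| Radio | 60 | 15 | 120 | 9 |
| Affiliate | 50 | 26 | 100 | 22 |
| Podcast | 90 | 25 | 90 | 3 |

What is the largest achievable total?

Treat each block as its own option and order by rate: Affiliate/tier1 26 > Podcast/tier1 25 > Affiliate/tier2 22 > Search/tier1 19 > Radio/tier1 15 > Search/tier2 13 > Radio/tier2 9 > Podcast/tier2 3.
Affiliate tier1 at 26: fill all 50 ; 260 left.
Podcast/tier1 (25): +90 ; 170 left.
Fill Affiliate tier2 block (100 at 22) ; 70 left.
70 remain; put them into Search tier1 at 19.
Total = 26×50 + 25×90 + 22×100 + 19×70 = 7080.

7080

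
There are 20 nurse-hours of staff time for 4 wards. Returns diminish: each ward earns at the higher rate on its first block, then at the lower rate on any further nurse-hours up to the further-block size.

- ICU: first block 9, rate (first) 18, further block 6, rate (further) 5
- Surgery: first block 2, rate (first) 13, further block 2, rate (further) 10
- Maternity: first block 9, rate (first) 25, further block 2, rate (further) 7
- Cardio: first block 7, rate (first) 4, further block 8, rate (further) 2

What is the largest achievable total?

413

Rank every tier by rate: Maternity/tier1 25 > ICU/tier1 18 > Surgery/tier1 13 > Surgery/tier2 10 > Maternity/tier2 7 > ICU/tier2 5 > Cardio/tier1 4 > Cardio/tier2 2.
Maternity tier1 at 25: fill all 9 ; 11 left.
ICU tier1 at 18: fill all 9 ; 2 left.
Fill Surgery tier1 block (2 at 13) ; 0 left.
Total = 25×9 + 18×9 + 13×2 = 413.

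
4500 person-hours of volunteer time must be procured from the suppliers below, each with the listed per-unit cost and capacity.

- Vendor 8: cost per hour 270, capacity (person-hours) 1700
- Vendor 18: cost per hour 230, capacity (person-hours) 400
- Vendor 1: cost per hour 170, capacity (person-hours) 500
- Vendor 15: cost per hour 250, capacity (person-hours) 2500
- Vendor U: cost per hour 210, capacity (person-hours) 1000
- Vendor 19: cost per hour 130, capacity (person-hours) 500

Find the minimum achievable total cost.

Use suppliers in increasing cost order.
Take 500 from Vendor 19 at 130 — need 4000 more.
Vendor 1 (170): use full 500 — 3500 person-hours to go.
Vendor U (210): use full 1000 — 2500 person-hours to go.
Vendor 18 at 230: take all 400 person-hours — 2100 still needed.
Vendor 15 (250): take the remaining 2100 — done.
Vendor 8: unused.
Cost = 500×130 + 500×170 + 1000×210 + 400×230 + 2100×250 = 977000.

977000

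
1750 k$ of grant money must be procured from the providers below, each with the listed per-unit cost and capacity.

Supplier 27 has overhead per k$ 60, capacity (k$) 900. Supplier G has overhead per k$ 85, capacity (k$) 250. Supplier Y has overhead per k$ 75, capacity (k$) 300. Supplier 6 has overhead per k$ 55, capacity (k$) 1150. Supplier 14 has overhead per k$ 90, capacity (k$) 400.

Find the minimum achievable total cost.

99250

Use providers in increasing cost order.
Supplier 6 (55): use full 1150 — 600 k$ to go.
Supplier 27 at 60: take 600 of its 900 — requirement met.
Supplier Y, Supplier G, Supplier 14: unused.
Cost = 1150×55 + 600×60 = 99250.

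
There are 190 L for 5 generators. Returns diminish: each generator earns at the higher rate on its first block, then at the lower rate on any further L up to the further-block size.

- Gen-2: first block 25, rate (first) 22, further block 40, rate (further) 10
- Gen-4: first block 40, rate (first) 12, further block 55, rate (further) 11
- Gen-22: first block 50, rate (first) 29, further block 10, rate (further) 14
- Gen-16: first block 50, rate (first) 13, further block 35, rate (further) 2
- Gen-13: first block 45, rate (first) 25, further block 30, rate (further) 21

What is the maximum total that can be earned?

Treat each block as its own option and order by rate: Gen-22/first 29 > Gen-13/first 25 > Gen-2/first 22 > Gen-13/second 21 > Gen-22/second 14 > Gen-16/first 13 > Gen-4/first 12 > Gen-4/second 11 > Gen-2/second 10 > Gen-16/second 2.
Gen-22/first (29): +50 ; 140 left.
Gen-13/first (25): +45 ; 95 left.
Gen-2/first (22): +25 ; 70 left.
Fill Gen-13 second block (30 at 21) ; 40 left.
Gen-22 second at 14: fill all 10 ; 30 left.
Gen-16 first at 13: only 30 left, fill 30.
Total = 29×50 + 25×45 + 22×25 + 21×30 + 14×10 + 13×30 = 4285.

4285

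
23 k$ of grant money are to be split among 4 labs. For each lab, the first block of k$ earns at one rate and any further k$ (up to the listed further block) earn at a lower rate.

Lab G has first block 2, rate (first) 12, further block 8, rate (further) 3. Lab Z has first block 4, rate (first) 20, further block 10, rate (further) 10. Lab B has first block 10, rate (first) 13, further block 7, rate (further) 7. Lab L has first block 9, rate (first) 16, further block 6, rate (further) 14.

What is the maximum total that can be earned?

360

Order all 8 blocks by rate: Lab Z/T1 20 > Lab L/T1 16 > Lab L/T2 14 > Lab B/T1 13 > Lab G/T1 12 > Lab Z/T2 10 > Lab B/T2 7 > Lab G/T2 3.
Lab Z T1 at 20: fill all 4 — 19 left.
Lab L T1 at 16: fill all 9 — 10 left.
Lab L T2 at 14: fill all 6 — 4 left.
Lab B/T1: +4 of 10 at 13; pool empty.
Total = 20×4 + 16×9 + 14×6 + 13×4 = 360.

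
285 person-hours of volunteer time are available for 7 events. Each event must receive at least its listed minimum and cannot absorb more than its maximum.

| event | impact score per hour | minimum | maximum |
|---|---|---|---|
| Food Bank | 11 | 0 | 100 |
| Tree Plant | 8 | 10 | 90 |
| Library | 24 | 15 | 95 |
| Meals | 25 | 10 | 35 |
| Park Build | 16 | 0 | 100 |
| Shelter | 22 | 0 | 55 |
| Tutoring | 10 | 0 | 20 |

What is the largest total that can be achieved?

5885

Meeting every minimum uses 0+10+15+10+0+0+0 = 35 person-hours, leaving 250.
Highest impact score per hour first: Meals 25 > Library 24 > Shelter 22 > Park Build 16 > Food Bank 11 > Tutoring 10 > Tree Plant 8.
Meals takes 25 more to reach its cap of 35 — 225 left.
Library takes 80 more to reach its cap of 95 — 145 left.
Give Shelter 55 more to hit its cap of 55 — 90 left.
Only 90 left; Park Build takes them to reach 90.
Total = 8×10 + 24×95 + 25×35 + 16×90 + 22×55 = 5885.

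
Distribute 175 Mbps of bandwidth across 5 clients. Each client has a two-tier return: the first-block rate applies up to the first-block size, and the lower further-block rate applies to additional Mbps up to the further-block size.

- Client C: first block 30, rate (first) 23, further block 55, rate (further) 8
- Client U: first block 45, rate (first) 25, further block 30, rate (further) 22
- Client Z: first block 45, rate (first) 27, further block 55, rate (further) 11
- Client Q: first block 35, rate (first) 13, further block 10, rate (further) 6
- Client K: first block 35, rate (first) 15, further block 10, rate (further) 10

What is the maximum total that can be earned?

Rank every tier by rate: Client Z/T1 27 > Client U/T1 25 > Client C/T1 23 > Client U/T2 22 > Client K/T1 15 > Client Q/T1 13 > Client Z/T2 11 > Client K/T2 10 > Client C/T2 8 > Client Q/T2 6.
Fill Client Z T1 block (45 at 27) ; 130 left.
Fill Client U T1 block (45 at 25) ; 85 left.
Fill Client C T1 block (30 at 23) ; 55 left.
Fill Client U T2 block (30 at 22) ; 25 left.
25 remain; put them into Client K T1 at 15.
Total = 27×45 + 25×45 + 23×30 + 22×30 + 15×25 = 4065.

4065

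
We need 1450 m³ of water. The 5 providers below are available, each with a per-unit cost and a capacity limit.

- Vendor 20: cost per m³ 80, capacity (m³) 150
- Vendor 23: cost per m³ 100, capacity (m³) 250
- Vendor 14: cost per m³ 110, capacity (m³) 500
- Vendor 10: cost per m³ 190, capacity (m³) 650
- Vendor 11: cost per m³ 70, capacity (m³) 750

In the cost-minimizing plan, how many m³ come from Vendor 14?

Use providers in increasing cost order.
Vendor 11 (70): use full 750 — 700 m³ to go.
Vendor 20 at 80: take all 150 m³ — 550 still needed.
Vendor 23 (100): use full 250 — 300 m³ to go.
Vendor 14 at 110: take 300 of its 500 — requirement met.
Vendor 10: unused.

300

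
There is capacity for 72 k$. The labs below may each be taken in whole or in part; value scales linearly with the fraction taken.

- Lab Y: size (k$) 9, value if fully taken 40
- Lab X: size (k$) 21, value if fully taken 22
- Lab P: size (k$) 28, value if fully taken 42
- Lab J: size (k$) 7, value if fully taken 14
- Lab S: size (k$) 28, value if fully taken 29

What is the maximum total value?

Sort by value density: Lab Y 40/9≈4.44, Lab J 14/7≈2, Lab P 42/28≈1.5, Lab X 22/21≈1.05, Lab S 29/28≈1.04.
All 9 k$ of Lab Y fit (value 40) → 63 remain.
Lab J: take in full, 7 k$ for value 14 → 56 left.
Lab P: take in full, 28 k$ for value 42 → 28 left.
All 21 k$ of Lab X fit (value 22) → 7 remain.
7 k$ left: a 7/28 share of Lab S gives 29×7/28 = 7.25.
Total value = 125.25.

125.25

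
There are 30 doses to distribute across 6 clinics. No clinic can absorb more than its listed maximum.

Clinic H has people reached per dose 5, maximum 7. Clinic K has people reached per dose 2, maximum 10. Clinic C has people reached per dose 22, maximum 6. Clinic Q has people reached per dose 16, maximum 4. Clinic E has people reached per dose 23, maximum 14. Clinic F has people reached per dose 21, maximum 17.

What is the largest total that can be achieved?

Rank by people reached per dose: Clinic E 23 > Clinic C 22 > Clinic F 21 > Clinic Q 16 > Clinic H 5 > Clinic K 2.
Clinic E: +14 to 14 (cap) — 16 left.
Give Clinic C 6 to hit its cap of 6 — 10 left.
Clinic F: +10 (room for 17) → 10. Pool exhausted.
Total = 22×6 + 23×14 + 21×10 = 664.

664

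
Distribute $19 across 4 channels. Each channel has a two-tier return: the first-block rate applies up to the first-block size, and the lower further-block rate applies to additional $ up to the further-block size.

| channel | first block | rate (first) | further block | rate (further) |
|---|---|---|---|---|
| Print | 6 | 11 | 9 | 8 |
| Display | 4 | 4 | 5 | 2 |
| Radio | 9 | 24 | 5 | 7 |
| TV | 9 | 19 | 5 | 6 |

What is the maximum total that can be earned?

398

Rank every tier by rate: Radio/first 24 > TV/first 19 > Print/first 11 > Print/second 8 > Radio/second 7 > TV/second 6 > Display/first 4 > Display/second 2.
Radio first at 24: fill all 9 — 10 left.
Fill TV first block (9 at 19) — 1 left.
Print/first: +1 of 6 at 11; pool empty.
Total = 24×9 + 19×9 + 11×1 = 398.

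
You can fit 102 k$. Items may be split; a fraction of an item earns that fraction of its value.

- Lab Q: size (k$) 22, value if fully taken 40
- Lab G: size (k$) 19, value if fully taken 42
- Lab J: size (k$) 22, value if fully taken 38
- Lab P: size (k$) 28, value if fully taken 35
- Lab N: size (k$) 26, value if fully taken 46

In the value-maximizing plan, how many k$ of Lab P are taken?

13

Sort by value density: Lab G 42/19≈2.21, Lab Q 40/22≈1.82, Lab N 46/26≈1.77, Lab J 38/22≈1.73, Lab P 35/28≈1.25.
Lab G: take in full, 19 k$ for value 42 — 83 left.
All 22 k$ of Lab Q fit (value 40) — 61 remain.
Take all of Lab N (26 k$, value 46) — 35 k$ left.
All 22 k$ of Lab J fit (value 38) — 13 remain.
13 k$ left: a 13/28 share of Lab P gives 35×13/28 = 16.25.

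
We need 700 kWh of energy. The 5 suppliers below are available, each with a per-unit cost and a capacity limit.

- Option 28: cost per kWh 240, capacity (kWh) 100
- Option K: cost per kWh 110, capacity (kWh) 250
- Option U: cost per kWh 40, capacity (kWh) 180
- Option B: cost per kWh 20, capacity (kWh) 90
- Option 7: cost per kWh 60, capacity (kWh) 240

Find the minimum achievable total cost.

44300

Cheapest first:
Option B at 20: take all 90 kWh → 610 still needed.
Option U (40): use full 180 → 430 kWh to go.
Option 7 (60): use full 240 → 190 kWh to go.
Option K at 110: take 190 of its 250 → requirement met.
Option 28: unused.
Cost = 90×20 + 180×40 + 240×60 + 190×110 = 44300.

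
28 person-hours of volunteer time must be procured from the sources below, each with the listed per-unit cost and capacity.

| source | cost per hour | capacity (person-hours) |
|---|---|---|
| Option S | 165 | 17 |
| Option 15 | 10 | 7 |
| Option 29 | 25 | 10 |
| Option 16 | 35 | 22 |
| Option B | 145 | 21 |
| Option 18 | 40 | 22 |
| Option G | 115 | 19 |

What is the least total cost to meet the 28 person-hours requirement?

705

Use sources in increasing cost order.
Take 7 from Option 15 at 10 ; need 21 more.
Option 29 (25): use full 10 ; 11 person-hours to go.
Take 11 from Option 16 at 35 to finish.
Option 18, Option G, Option B, Option S: unused.
Cost = 7×10 + 10×25 + 11×35 = 705.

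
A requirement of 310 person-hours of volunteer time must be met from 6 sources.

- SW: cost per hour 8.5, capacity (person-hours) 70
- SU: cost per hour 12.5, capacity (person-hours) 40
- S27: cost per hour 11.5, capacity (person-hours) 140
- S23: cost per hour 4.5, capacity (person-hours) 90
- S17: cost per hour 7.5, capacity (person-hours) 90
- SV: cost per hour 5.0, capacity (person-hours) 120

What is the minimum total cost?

Use sources in increasing cost order.
S23 (4.5): use full 90 — 220 person-hours to go.
SV at 5.0: take all 120 person-hours — 100 still needed.
S17 at 7.5: take all 90 person-hours — 10 still needed.
SW (8.5): take the remaining 10 — done.
S27, SU: unused.
Cost = 90×4.5 + 120×5.0 + 90×7.5 + 10×8.5 = 1765.

1765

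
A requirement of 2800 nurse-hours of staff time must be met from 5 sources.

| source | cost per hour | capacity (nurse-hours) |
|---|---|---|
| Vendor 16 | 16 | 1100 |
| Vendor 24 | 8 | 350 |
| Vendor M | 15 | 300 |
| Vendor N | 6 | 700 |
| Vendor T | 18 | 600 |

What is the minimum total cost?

35400

Use sources in increasing cost order.
Vendor N at 6: take all 700 nurse-hours — 2100 still needed.
Vendor 24 at 8: take all 350 nurse-hours — 1750 still needed.
Vendor M at 15: take all 300 nurse-hours — 1450 still needed.
Vendor 16 (16): use full 1100 — 350 nurse-hours to go.
Vendor T (18): take the remaining 350 — done.
Cost = 700×6 + 350×8 + 300×15 + 1100×16 + 350×18 = 35400.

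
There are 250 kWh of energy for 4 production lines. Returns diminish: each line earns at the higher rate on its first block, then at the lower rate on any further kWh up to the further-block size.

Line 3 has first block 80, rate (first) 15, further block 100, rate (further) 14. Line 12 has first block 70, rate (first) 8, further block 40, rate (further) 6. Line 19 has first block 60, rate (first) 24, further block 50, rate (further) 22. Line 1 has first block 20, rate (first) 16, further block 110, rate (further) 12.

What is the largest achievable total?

Order all 8 blocks by rate: Line 19/T1 24 > Line 19/T2 22 > Line 1/T1 16 > Line 3/T1 15 > Line 3/T2 14 > Line 1/T2 12 > Line 12/T1 8 > Line 12/T2 6.
Line 19 T1 at 24: fill all 60 → 190 left.
Fill Line 19 T2 block (50 at 22) → 140 left.
Line 1 T1 at 16: fill all 20 → 120 left.
Fill Line 3 T1 block (80 at 15) → 40 left.
40 remain; put them into Line 3 T2 at 14.
Total = 24×60 + 22×50 + 16×20 + 15×80 + 14×40 = 4620.

4620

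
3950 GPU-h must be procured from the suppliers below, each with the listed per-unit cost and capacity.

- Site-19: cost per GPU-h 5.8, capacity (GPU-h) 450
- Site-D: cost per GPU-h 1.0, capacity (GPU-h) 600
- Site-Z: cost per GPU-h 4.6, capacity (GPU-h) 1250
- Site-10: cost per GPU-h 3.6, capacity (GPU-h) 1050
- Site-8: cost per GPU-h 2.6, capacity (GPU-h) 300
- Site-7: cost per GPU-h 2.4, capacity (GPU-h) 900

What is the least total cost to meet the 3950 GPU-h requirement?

12380

Cheapest first:
Take 600 from Site-D at 1.0 ; need 3350 more.
Site-7 at 2.4: take all 900 GPU-h ; 2450 still needed.
Site-8 (2.6): use full 300 ; 2150 GPU-h to go.
Take 1050 from Site-10 at 3.6 ; need 1100 more.
Site-Z (4.6): take the remaining 1100 ; done.
Site-19: unused.
Cost = 600×1.0 + 900×2.4 + 300×2.6 + 1050×3.6 + 1100×4.6 = 12380.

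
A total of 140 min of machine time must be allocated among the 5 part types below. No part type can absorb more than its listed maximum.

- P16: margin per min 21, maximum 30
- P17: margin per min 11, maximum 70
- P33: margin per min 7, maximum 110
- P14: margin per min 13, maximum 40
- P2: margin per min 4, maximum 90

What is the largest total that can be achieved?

1920

Highest margin per min first: P16 21 > P14 13 > P17 11 > P33 7 > P2 4.
P16: +30 to 30 (cap) — 110 left.
P14: +40 to 40 (cap) — 70 left.
P17: +70 to 70 (cap) — 0 left.
Total = 21×30 + 11×70 + 13×40 = 1920.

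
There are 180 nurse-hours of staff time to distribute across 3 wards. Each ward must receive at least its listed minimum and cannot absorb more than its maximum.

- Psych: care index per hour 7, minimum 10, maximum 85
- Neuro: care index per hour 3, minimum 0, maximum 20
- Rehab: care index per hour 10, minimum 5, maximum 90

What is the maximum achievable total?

Meeting every minimum uses 10+0+5 = 15 nurse-hours, leaving 165.
Order the wards by care index per hour: Rehab 10 > Psych 7 > Neuro 3.
Rehab: +85 to 90 (cap) — 80 left.
Psych: +75 to 85 (cap) — 5 left.
Only 5 left; Neuro takes them to reach 5.
Total = 7×85 + 3×5 + 10×90 = 1510.

1510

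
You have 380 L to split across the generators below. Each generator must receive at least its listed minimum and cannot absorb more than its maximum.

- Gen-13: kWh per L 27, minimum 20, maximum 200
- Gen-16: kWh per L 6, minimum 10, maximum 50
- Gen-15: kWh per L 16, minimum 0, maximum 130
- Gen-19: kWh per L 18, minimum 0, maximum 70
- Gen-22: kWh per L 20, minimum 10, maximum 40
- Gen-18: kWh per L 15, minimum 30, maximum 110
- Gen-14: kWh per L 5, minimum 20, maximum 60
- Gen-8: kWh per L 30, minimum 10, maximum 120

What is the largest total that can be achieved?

9540

Meeting every minimum uses 20+10+0+0+10+30+20+10 = 100 L, leaving 280.
Order the generators by kWh per L: Gen-8 30 > Gen-13 27 > Gen-22 20 > Gen-19 18 > Gen-15 16 > Gen-18 15 > Gen-16 6 > Gen-14 5.
Gen-8: +110 to 120 (cap) → 170 left.
Gen-13: +170 (room for 180) → 190. Pool exhausted.
Total = 27×190 + 6×10 + 20×10 + 15×30 + 5×20 + 30×120 = 9540.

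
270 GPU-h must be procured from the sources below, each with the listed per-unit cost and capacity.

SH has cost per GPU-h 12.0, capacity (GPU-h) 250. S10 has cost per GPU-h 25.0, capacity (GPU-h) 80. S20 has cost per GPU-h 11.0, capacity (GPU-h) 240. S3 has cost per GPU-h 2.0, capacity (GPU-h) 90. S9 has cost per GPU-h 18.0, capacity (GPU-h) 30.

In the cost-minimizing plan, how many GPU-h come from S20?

180

Fill from the cheapest source first.
Take 90 from S3 at 2.0 — need 180 more.
S20 at 11.0: take 180 of its 240 — requirement met.
SH, S9, S10: unused.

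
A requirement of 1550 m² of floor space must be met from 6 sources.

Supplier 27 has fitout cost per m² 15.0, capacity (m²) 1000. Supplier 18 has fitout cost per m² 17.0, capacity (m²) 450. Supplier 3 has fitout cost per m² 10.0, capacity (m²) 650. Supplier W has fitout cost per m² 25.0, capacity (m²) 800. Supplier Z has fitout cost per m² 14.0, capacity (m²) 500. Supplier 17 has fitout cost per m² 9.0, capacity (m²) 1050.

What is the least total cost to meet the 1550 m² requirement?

14450

Use sources in increasing cost order.
Supplier 17 (9.0): use full 1050 ; 500 m² to go.
Supplier 3 at 10.0: take 500 of its 650 ; requirement met.
Supplier Z, Supplier 27, Supplier 18, Supplier W: unused.
Cost = 1050×9.0 + 500×10.0 = 14450.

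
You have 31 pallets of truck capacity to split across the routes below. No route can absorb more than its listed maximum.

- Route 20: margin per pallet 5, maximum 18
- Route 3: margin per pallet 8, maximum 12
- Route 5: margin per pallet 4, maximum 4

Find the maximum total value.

Order the routes by margin per pallet: Route 3 8 > Route 20 5 > Route 5 4.
Give Route 3 12 to hit its cap of 12 — 19 left.
Give Route 20 18 to hit its cap of 18 — 1 left.
Only 1 left; Route 5 takes them to reach 1.
Total = 5×18 + 8×12 + 4×1 = 190.

190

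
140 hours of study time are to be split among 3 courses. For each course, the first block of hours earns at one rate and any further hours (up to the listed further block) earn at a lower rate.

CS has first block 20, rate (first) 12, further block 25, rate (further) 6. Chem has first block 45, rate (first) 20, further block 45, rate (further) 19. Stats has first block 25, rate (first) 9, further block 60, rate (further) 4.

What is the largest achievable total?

Rank every tier by rate: Chem/first 20 > Chem/second 19 > CS/first 12 > Stats/first 9 > CS/second 6 > Stats/second 4.
Fill Chem first block (45 at 20) ; 95 left.
Fill Chem second block (45 at 19) ; 50 left.
CS first at 12: fill all 20 ; 30 left.
Stats/first (9): +25 ; 5 left.
CS/second: +5 of 25 at 6; pool empty.
Total = 20×45 + 19×45 + 12×20 + 9×25 + 6×5 = 2250.

2250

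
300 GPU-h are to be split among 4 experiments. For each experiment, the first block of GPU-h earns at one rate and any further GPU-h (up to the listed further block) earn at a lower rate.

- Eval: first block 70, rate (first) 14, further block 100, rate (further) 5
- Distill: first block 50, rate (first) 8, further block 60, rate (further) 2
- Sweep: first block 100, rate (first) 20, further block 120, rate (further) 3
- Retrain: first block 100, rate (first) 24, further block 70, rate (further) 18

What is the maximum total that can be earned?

Rank every tier by rate: Retrain/tier1 24 > Sweep/tier1 20 > Retrain/tier2 18 > Eval/tier1 14 > Distill/tier1 8 > Eval/tier2 5 > Sweep/tier2 3 > Distill/tier2 2.
Retrain/tier1 (24): +100 → 200 left.
Sweep/tier1 (20): +100 → 100 left.
Retrain/tier2 (18): +70 → 30 left.
30 remain; put them into Eval tier1 at 14.
Total = 24×100 + 20×100 + 18×70 + 14×30 = 6080.

6080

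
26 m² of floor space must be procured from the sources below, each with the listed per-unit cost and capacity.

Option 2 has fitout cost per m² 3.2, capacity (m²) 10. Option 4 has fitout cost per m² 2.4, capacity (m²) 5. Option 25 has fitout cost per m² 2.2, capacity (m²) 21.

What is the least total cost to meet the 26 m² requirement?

Cheapest first:
Option 25 at 2.2: take all 21 m² — 5 still needed.
Option 4 (2.4): use full 5 — 0 m² to go.
Option 2: unused.
Cost = 21×2.2 + 5×2.4 = 58.2.

58.2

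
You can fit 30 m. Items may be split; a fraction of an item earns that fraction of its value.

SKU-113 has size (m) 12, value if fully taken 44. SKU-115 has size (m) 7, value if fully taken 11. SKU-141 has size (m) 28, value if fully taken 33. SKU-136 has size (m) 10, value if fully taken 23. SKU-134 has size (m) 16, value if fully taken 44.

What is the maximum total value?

Rank by value-to-size ratio: SKU-113 44/12≈3.67, SKU-134 44/16≈2.75, SKU-136 23/10≈2.3, SKU-115 11/7≈1.57, SKU-141 33/28≈1.18.
All 12 m of SKU-113 fit (value 44) → 18 remain.
SKU-134: take in full, 16 m for value 44 → 2 left.
Only 2 m remain; take 2/10 of SKU-136 for value 23×2/10 = 4.6.
Total value = 92.6.

92.6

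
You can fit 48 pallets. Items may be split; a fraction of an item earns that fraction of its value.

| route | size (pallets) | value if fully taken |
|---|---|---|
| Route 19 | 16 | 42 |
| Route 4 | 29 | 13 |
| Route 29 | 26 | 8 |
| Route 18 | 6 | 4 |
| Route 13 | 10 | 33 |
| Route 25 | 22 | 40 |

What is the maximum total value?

Rank by value-to-size ratio: Route 13 33/10≈3.3, Route 19 42/16≈2.62, Route 25 40/22≈1.82, Route 18 4/6≈0.667, Route 4 13/29≈0.448, Route 29 8/26≈0.308.
All 10 pallets of Route 13 fit (value 33) — 38 remain.
All 16 pallets of Route 19 fit (value 42) — 22 remain.
Take all of Route 25 (22 pallets, value 40) — 0 pallets left.
Total value = 115.

115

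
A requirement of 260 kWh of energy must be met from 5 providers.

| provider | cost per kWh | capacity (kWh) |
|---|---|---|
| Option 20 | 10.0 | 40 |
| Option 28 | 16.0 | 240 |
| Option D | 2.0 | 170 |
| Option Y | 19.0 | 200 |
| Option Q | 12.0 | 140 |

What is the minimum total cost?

Cheapest first:
Take 170 from Option D at 2.0 ; need 90 more.
Option 20 (10.0): use full 40 ; 50 kWh to go.
Option Q at 12.0: take 50 of its 140 ; requirement met.
Option 28, Option Y: unused.
Cost = 170×2.0 + 40×10.0 + 50×12.0 = 1340.

1340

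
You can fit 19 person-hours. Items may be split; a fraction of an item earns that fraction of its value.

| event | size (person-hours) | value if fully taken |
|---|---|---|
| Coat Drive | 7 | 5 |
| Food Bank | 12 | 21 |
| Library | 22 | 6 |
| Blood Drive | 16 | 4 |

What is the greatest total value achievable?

26

Sort by value density: Food Bank 21/12≈1.75, Coat Drive 5/7≈0.714, Library 6/22≈0.273, Blood Drive 4/16≈0.25.
Take all of Food Bank (12 person-hours, value 21) → 7 person-hours left.
Take all of Coat Drive (7 person-hours, value 5) → 0 person-hours left.
Total value = 26.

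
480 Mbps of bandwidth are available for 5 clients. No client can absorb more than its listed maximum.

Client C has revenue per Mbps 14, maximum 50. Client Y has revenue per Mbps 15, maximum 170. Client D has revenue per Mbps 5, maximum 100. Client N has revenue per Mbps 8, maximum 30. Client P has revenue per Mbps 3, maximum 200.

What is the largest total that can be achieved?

Rank by revenue per Mbps: Client Y 15 > Client C 14 > Client N 8 > Client D 5 > Client P 3.
Give Client Y 170 to hit its cap of 170 — 310 left.
Client C takes 50 to reach its cap of 50 — 260 left.
Give Client N 30 to hit its cap of 30 — 230 left.
Give Client D 100 to hit its cap of 100 — 130 left.
Client P: +130 (room for 200) → 130. Pool exhausted.
Total = 14×50 + 15×170 + 5×100 + 8×30 + 3×130 = 4380.

4380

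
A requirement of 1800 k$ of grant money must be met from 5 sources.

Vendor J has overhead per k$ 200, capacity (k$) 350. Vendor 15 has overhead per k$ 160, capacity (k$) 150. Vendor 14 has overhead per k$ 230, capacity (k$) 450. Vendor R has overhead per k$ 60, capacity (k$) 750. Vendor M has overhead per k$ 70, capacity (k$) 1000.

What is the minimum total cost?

123000

Use sources in increasing cost order.
Vendor R (60): use full 750 ; 1050 k$ to go.
Vendor M at 70: take all 1000 k$ ; 50 still needed.
Vendor 15 at 160: take 50 of its 150 ; requirement met.
Vendor J, Vendor 14: unused.
Cost = 750×60 + 1000×70 + 50×160 = 123000.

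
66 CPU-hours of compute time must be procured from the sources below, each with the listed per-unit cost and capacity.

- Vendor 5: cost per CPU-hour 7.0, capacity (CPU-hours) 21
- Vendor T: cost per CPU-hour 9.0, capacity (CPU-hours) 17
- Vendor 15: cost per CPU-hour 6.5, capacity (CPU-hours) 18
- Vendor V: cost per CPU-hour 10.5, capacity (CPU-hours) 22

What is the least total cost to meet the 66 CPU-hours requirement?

Cheapest first:
Vendor 15 (6.5): use full 18 → 48 CPU-hours to go.
Vendor 5 (7.0): use full 21 → 27 CPU-hours to go.
Take 17 from Vendor T at 9.0 → need 10 more.
Vendor V (10.5): take the remaining 10 → done.
Cost = 18×6.5 + 21×7.0 + 17×9.0 + 10×10.5 = 522.

522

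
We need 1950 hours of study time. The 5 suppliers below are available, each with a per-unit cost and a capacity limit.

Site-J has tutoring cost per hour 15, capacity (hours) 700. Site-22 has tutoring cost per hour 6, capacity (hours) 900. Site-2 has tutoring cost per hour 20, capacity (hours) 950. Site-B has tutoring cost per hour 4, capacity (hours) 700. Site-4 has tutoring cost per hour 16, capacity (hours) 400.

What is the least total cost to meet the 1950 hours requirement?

13450

Fill from the cheapest supplier first.
Site-B at 4: take all 700 hours → 1250 still needed.
Site-22 (6): use full 900 → 350 hours to go.
Site-J (15): take the remaining 350 → done.
Site-4, Site-2: unused.
Cost = 700×4 + 900×6 + 350×15 = 13450.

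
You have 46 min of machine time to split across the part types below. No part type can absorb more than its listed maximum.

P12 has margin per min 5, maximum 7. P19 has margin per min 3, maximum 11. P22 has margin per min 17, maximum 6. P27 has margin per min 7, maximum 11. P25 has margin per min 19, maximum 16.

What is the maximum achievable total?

536

Order the part types by margin per min: P25 19 > P22 17 > P27 7 > P12 5 > P19 3.
P25: +16 to 16 (cap) ; 30 left.
P22 takes 6 to reach its cap of 6 ; 24 left.
Give P27 11 to hit its cap of 11 ; 13 left.
Give P12 7 to hit its cap of 7 ; 6 left.
Only 6 left; P19 takes them to reach 6.
Total = 5×7 + 3×6 + 17×6 + 7×11 + 19×16 = 536.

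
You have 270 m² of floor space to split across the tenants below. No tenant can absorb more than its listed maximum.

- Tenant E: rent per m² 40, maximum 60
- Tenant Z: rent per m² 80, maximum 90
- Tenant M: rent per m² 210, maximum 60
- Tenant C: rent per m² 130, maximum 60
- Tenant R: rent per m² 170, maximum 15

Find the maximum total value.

Order the tenants by rent per m²: Tenant M 210 > Tenant R 170 > Tenant C 130 > Tenant Z 80 > Tenant E 40.
Tenant M takes 60 to reach its cap of 60 → 210 left.
Tenant R takes 15 to reach its cap of 15 → 195 left.
Give Tenant C 60 to hit its cap of 60 → 135 left.
Tenant Z: +90 to 90 (cap) → 45 left.
Tenant E: +45 (room for 60) → 45. Pool exhausted.
Total = 40×45 + 80×90 + 210×60 + 130×60 + 170×15 = 31950.

31950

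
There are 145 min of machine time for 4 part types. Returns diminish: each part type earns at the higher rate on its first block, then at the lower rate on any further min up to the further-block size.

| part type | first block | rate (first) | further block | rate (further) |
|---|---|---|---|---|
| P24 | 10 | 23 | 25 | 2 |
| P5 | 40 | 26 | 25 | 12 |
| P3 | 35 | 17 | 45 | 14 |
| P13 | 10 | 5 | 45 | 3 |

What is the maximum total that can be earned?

2675

Order all 8 blocks by rate: P5/first 26 > P24/first 23 > P3/first 17 > P3/second 14 > P5/second 12 > P13/first 5 > P13/second 3 > P24/second 2.
P5/first (26): +40 ; 105 left.
P24/first (23): +10 ; 95 left.
Fill P3 first block (35 at 17) ; 60 left.
P3 second at 14: fill all 45 ; 15 left.
P5/second: +15 of 25 at 12; pool empty.
Total = 26×40 + 23×10 + 17×35 + 14×45 + 12×15 = 2675.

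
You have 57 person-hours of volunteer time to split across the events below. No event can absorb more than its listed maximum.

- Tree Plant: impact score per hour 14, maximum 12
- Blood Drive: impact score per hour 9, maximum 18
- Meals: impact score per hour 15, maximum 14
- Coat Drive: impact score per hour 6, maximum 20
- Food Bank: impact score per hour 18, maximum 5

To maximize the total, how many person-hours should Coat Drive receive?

8

Rank by impact score per hour: Food Bank 18 > Meals 15 > Tree Plant 14 > Blood Drive 9 > Coat Drive 6.
Give Food Bank 5 to hit its cap of 5 — 52 left.
Meals takes 14 to reach its cap of 14 — 38 left.
Give Tree Plant 12 to hit its cap of 12 — 26 left.
Blood Drive takes 18 to reach its cap of 18 — 8 left.
Only 8 left; Coat Drive takes them to reach 8.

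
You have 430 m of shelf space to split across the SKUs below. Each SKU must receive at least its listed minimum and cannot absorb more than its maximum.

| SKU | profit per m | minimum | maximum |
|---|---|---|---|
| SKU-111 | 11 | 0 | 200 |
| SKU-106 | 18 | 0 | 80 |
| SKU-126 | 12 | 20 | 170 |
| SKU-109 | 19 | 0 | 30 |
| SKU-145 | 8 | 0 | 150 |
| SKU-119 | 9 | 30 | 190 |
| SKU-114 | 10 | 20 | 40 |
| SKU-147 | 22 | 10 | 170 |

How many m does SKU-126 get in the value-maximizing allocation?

100

Meeting every minimum uses 0+0+20+0+0+30+20+10 = 80 m, leaving 350.
Rank by profit per m: SKU-147 22 > SKU-109 19 > SKU-106 18 > SKU-126 12 > SKU-111 11 > SKU-114 10 > SKU-119 9 > SKU-145 8.
SKU-147: +160 to 170 (cap) → 190 left.
SKU-109: +30 to 30 (cap) → 160 left.
SKU-106 takes 80 more to reach its cap of 80 → 80 left.
Only 80 left; SKU-126 takes them to reach 100.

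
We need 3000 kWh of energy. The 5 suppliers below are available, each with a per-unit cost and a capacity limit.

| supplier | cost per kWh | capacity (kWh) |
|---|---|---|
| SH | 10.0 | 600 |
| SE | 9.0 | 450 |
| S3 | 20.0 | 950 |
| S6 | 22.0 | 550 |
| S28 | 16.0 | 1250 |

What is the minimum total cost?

44050

Cheapest first:
Take 450 from SE at 9.0 ; need 2550 more.
SH (10.0): use full 600 ; 1950 kWh to go.
S28 (16.0): use full 1250 ; 700 kWh to go.
S3 (20.0): take the remaining 700 ; done.
S6: unused.
Cost = 450×9.0 + 600×10.0 + 1250×16.0 + 700×20.0 = 44050.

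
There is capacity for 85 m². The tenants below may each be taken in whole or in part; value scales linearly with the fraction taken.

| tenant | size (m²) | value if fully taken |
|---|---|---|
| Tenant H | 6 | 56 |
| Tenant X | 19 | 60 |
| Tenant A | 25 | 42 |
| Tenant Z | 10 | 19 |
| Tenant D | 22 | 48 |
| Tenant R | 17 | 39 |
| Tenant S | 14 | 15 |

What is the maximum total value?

Best value per unit of size first: Tenant H 56/6≈9.33, Tenant X 60/19≈3.16, Tenant R 39/17≈2.29, Tenant D 48/22≈2.18, Tenant Z 19/10≈1.9, Tenant A 42/25≈1.68, Tenant S 15/14≈1.07.
Take all of Tenant H (6 m², value 56) → 79 m² left.
All 19 m² of Tenant X fit (value 60) → 60 remain.
All 17 m² of Tenant R fit (value 39) → 43 remain.
Tenant D: take in full, 22 m² for value 48 → 21 left.
Tenant Z: take in full, 10 m² for value 19 → 11 left.
Only 11 m² remain; take 11/25 of Tenant A for value 42×11/25 = 18.48.
Total value = 240.48.

240.48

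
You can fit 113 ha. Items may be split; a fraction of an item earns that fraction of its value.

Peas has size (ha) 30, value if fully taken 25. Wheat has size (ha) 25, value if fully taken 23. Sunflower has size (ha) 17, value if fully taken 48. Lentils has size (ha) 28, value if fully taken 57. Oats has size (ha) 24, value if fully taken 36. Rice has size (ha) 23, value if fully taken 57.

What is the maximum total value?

Sort by value density: Sunflower 48/17≈2.82, Rice 57/23≈2.48, Lentils 57/28≈2.04, Oats 36/24≈1.5, Wheat 23/25≈0.92, Peas 25/30≈0.833.
Sunflower: take in full, 17 ha for value 48 → 96 left.
Take all of Rice (23 ha, value 57) → 73 ha left.
Take all of Lentils (28 ha, value 57) → 45 ha left.
Take all of Oats (24 ha, value 36) → 21 ha left.
Fill the last 21 ha with part of Wheat: 21/25 of it earns 19.32.
Total value = 217.32.

217.32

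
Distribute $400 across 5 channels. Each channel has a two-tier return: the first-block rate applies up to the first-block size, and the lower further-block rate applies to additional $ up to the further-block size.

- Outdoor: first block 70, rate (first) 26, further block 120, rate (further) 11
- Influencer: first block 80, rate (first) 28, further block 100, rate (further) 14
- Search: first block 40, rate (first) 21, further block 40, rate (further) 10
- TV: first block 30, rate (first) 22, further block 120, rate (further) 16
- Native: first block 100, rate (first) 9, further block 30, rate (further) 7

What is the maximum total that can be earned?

8320

Treat each block as its own option and order by rate: Influencer/tier1 28 > Outdoor/tier1 26 > TV/tier1 22 > Search/tier1 21 > TV/tier2 16 > Influencer/tier2 14 > Outdoor/tier2 11 > Search/tier2 10 > Native/tier1 9 > Native/tier2 7.
Influencer tier1 at 28: fill all 80 → 320 left.
Outdoor tier1 at 26: fill all 70 → 250 left.
TV/tier1 (22): +30 → 220 left.
Fill Search tier1 block (40 at 21) → 180 left.
TV tier2 at 16: fill all 120 → 60 left.
Influencer/tier2: +60 of 100 at 14; pool empty.
Total = 28×80 + 26×70 + 22×30 + 21×40 + 16×120 + 14×60 = 8320.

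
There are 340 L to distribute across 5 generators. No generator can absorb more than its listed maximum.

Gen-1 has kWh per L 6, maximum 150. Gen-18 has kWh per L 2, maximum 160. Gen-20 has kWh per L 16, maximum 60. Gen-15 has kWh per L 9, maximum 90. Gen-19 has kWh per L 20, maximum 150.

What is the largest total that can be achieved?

Order the generators by kWh per L: Gen-19 20 > Gen-20 16 > Gen-15 9 > Gen-1 6 > Gen-18 2.
Gen-19: +150 to 150 (cap) — 190 left.
Gen-20 takes 60 to reach its cap of 60 — 130 left.
Gen-15 takes 90 to reach its cap of 90 — 40 left.
Gen-1: +40 (room for 150) → 40. Pool exhausted.
Total = 6×40 + 16×60 + 9×90 + 20×150 = 5010.

5010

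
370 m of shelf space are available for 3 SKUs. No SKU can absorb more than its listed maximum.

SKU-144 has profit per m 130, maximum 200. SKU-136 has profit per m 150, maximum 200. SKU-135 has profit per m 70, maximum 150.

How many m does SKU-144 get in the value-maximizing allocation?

Order the SKUs by profit per m: SKU-136 150 > SKU-144 130 > SKU-135 70.
Give SKU-136 200 to hit its cap of 200 ; 170 left.
Only 170 left; SKU-144 takes them to reach 170.

170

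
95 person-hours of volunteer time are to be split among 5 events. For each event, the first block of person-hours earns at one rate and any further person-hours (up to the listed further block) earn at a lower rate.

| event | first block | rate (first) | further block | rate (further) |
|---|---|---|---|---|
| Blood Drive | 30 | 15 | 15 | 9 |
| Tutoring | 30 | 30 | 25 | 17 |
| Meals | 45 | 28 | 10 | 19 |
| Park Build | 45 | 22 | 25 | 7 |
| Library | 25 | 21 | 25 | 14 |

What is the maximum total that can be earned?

2600

Treat each block as its own option and order by rate: Tutoring/first 30 > Meals/first 28 > Park Build/first 22 > Library/first 21 > Meals/second 19 > Tutoring/second 17 > Blood Drive/first 15 > Library/second 14 > Blood Drive/second 9 > Park Build/second 7.
Tutoring/first (30): +30 ; 65 left.
Meals/first (28): +45 ; 20 left.
20 remain; put them into Park Build first at 22.
Total = 30×30 + 28×45 + 22×20 = 2600.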